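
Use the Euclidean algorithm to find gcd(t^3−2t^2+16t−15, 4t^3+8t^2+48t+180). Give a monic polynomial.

t^2−t+15

Euclidean algorithm in ℚ[t]:
  t^3−2t^2+16t−15 = (1/4)(4t^3+8t^2+48t+180) + (−4t^2+4t−60)
  4t^3+8t^2+48t+180 = (−t−3)(−4t^2+4t−60) + (0)
Last nonzero remainder: −4t^2+4t−60. Dividing through by −4 gives the monic gcd t^2−t+15.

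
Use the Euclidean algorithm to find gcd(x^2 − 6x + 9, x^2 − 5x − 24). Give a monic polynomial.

Euclidean algorithm in ℚ[x]:
  x^2 − 6x + 9 = (x^2 − 5x − 24) + (−x + 33)
  x^2 − 5x − 24 = (−x − 28)(−x + 33) + (900)
  −x + 33 = (−(1/900)x + 11/300)(900) + (0)
The last nonzero remainder is the constant 900, so the polynomials are coprime and gcd = 1.

1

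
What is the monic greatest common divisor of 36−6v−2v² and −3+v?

Apply the Euclidean algorithm:
  −2v²−6v+36 = (−2v−12)(v−3) + (0)
The last nonzero remainder v−3 is already monic.

−3+v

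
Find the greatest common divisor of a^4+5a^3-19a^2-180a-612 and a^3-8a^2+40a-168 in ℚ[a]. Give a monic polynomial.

a-6

Euclidean algorithm in ℚ[a]:
  a^4+5a^3-19a^2-180a-612 = (a+13)(a^3-8a^2+40a-168) + (45a^2-532a+1572)
  a^3-8a^2+40a-168 = ((1/45)a+172/2025)(45a^2-532a+1572) + ((101764/2025)a-203528/675)
  45a^2-532a+1572 = ((91125/101764)a-265275/50882)((101764/2025)a-203528/675) + (0)
Last nonzero remainder: (101764/2025)a-203528/675. Dividing through by 101764/2025 gives the monic gcd a-6.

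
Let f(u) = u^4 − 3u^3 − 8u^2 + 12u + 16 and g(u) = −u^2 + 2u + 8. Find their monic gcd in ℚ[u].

Repeated division with remainder:
  u^4 − 3u^3 − 8u^2 + 12u + 16 = (−u^2 + u + 2)(−u^2 + 2u + 8) + (0)
Last nonzero remainder: −u^2 + 2u + 8. Dividing through by −1 gives the monic gcd u^2 − 2u − 8.

u^2 − 2u − 8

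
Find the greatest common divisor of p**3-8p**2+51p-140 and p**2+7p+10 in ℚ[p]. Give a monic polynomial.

Apply the Euclidean algorithm:
  p**3-8p**2+51p-140 = (p-15)(p**2+7p+10) + (146p+10)
  p**2+7p+10 = ((1/146)p+253/5329)(146p+10) + (50760/5329)
  146p+10 = ((389017/25380)p+5329/5076)(50760/5329) + (0)
The last nonzero remainder is the constant 50760/5329, so the polynomials are coprime and gcd = 1.

1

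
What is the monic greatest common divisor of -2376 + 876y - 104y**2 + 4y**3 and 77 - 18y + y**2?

Euclidean algorithm in ℚ[y]:
  4y**3 - 104y**2 + 876y - 2376 = (4y - 32)(y**2 - 18y + 77) + (-8y + 88)
  y**2 - 18y + 77 = (-(1/8)y + 7/8)(-8y + 88) + (0)
Last nonzero remainder: -8y + 88. Dividing through by -8 gives the monic gcd y - 11.

-11 + y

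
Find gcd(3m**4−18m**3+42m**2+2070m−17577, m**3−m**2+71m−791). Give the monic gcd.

m−7

Euclidean algorithm in ℚ[m]:
  3m**4−18m**3+42m**2+2070m−17577 = (3m−15)(m**3−m**2+71m−791) + (−186m**2+5508m−29442)
  m**3−m**2+71m−791 = (−(1/186)m−887/5766)(−186m**2+5508m−29442) + ((730380/961)m−5112660/961)
  −186m**2+5508m−29442 = (−(29791/121730)m+673661/121730)((730380/961)m−5112660/961) + (0)
Last nonzero remainder: (730380/961)m−5112660/961. Dividing through by 730380/961 gives the monic gcd m−7.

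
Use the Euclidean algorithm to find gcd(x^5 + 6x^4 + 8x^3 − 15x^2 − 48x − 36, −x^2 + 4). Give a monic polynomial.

Apply the Euclidean algorithm:
  x^5 + 6x^4 + 8x^3 − 15x^2 − 48x − 36 = (−x^3 − 6x^2 − 12x − 9)(−x^2 + 4) + (0)
Last nonzero remainder: −x^2 + 4. Dividing through by −1 gives the monic gcd x^2 − 4.

x^2 − 4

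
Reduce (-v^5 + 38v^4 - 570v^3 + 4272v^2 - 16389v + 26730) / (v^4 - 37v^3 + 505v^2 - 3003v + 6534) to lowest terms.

(-v^3 + 18v^2 - 111v + 270)/(v^2 - 17v + 66)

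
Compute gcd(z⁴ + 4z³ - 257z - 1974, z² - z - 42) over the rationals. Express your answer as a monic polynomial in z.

By polynomial division,
  z⁴ + 4z³ - 257z - 1974 = (z² + 5z + 47)(z² - z - 42) + (0)
The last nonzero remainder z² - z - 42 is already monic.

z² - z - 42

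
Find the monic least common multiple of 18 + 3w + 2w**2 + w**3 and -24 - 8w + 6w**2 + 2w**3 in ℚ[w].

By polynomial division,
  w**3 + 2w**2 + 3w + 18 = (1/2)(2w**3 + 6w**2 - 8w - 24) + (-w**2 + 7w + 30)
  2w**3 + 6w**2 - 8w - 24 = (-2w - 20)(-w**2 + 7w + 30) + (192w + 576)
  -w**2 + 7w + 30 = (-(1/192)w + 5/96)(192w + 576) + (0)
Last nonzero remainder: 192w + 576. Dividing through by 192 gives the monic gcd w + 3.
Then lcm(f, g) = f·g / gcd(f, g); expanding and making the result monic gives the answer.

-72 - 12w + 10w**2 - w**3 + 2w**4 + w**5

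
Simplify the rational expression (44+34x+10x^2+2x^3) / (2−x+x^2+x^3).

(22+6x+2x^2)/(1−x+x^2)

Euclidean algorithm in ℚ[x]:
  2x^3+10x^2+34x+44 = (2)(x^3+x^2−x+2) + (8x^2+36x+40)
  x^3+x^2−x+2 = ((1/8)x−7/16)(8x^2+36x+40) + ((39/4)x+39/2)
  8x^2+36x+40 = ((32/39)x+80/39)((39/4)x+39/2) + (0)
Last nonzero remainder: (39/4)x+39/2. Dividing through by 39/4 gives the monic gcd x+2.
Cancel x+2 from numerator and denominator to get the reduced form.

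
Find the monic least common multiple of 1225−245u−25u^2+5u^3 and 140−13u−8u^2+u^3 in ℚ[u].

Repeated division with remainder:
  5u^3−25u^2−245u+1225 = (5)(u^3−8u^2−13u+140) + (15u^2−180u+525)
  u^3−8u^2−13u+140 = ((1/15)u+4/15)(15u^2−180u+525) + (0)
Last nonzero remainder: 15u^2−180u+525. Dividing through by 15 gives the monic gcd u^2−12u+35.
Then lcm(f, g) = f·g / gcd(f, g); expanding and making the result monic gives the answer.

980+49u−69u^2−u^3+u^4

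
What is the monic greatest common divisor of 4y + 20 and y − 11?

1

Apply the Euclidean algorithm:
  4y + 20 = (4)(y − 11) + (64)
  y − 11 = ((1/64)y − 11/64)(64) + (0)
The last nonzero remainder is the constant 64, so the polynomials are coprime and gcd = 1.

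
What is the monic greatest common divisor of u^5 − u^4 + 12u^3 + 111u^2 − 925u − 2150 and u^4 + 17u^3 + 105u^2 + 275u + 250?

Euclidean algorithm in ℚ[u]:
  u^5 − u^4 + 12u^3 + 111u^2 − 925u − 2150 = (u − 18)(u^4 + 17u^3 + 105u^2 + 275u + 250) + (213u^3 + 1726u^2 + 3775u + 2350)
  u^4 + 17u^3 + 105u^2 + 275u + 250 = ((1/213)u + 1895/45369)(213u^3 + 1726u^2 + 3775u + 2350) + ((688900/45369)u^2 + (4822300/45369)u + 6889000/45369)
  213u^3 + 1726u^2 + 3775u + 2350 = ((9663597/688900)u + 2132343/137780)((688900/45369)u^2 + (4822300/45369)u + 6889000/45369) + (0)
Last nonzero remainder: (688900/45369)u^2 + (4822300/45369)u + 6889000/45369. Dividing through by 688900/45369 gives the monic gcd u^2 + 7u + 10.

u^2 + 7u + 10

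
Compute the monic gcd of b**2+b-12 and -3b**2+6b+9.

Apply the Euclidean algorithm:
  b**2+b-12 = (-1/3)(-3b**2+6b+9) + (3b-9)
  -3b**2+6b+9 = (-b-1)(3b-9) + (0)
Last nonzero remainder: 3b-9. Dividing through by 3 gives the monic gcd b-3.

b-3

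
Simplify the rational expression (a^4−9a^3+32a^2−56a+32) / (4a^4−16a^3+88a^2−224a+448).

By polynomial division,
  a^4−9a^3+32a^2−56a+32 = (1/4)(4a^4−16a^3+88a^2−224a+448) + (−5a^3+10a^2−80)
  4a^4−16a^3+88a^2−224a+448 = (−(4/5)a+8/5)(−5a^3+10a^2−80) + (72a^2−288a+576)
  −5a^3+10a^2−80 = (−(5/72)a−5/36)(72a^2−288a+576) + (0)
Last nonzero remainder: 72a^2−288a+576. Dividing through by 72 gives the monic gcd a^2−4a+8.
Cancel a^2−4a+8 from numerator and denominator to get the reduced form.

(a^2−5a+4)/(4a^2+56)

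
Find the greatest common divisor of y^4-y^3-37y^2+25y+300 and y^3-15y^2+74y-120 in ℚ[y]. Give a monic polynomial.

y^2-9y+20

Euclidean algorithm in ℚ[y]:
  y^4-y^3-37y^2+25y+300 = (y+14)(y^3-15y^2+74y-120) + (99y^2-891y+1980)
  y^3-15y^2+74y-120 = ((1/99)y-2/33)(99y^2-891y+1980) + (0)
Last nonzero remainder: 99y^2-891y+1980. Dividing through by 99 gives the monic gcd y^2-9y+20.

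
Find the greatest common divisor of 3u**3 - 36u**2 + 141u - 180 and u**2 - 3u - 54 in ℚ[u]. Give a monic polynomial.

1

Apply the Euclidean algorithm:
  3u**3 - 36u**2 + 141u - 180 = (3u - 27)(u**2 - 3u - 54) + (222u - 1638)
  u**2 - 3u - 54 = ((1/222)u + 27/1369)(222u - 1638) + (-29700/1369)
  222u - 1638 = (-(50653/4950)u + 124579/1650)(-29700/1369) + (0)
The last nonzero remainder is the constant -29700/1369, so the polynomials are coprime and gcd = 1.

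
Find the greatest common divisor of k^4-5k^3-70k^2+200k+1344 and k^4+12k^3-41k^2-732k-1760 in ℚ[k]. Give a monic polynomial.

k^2-4k-32

Repeated division with remainder:
  k^4-5k^3-70k^2+200k+1344 = (k^4+12k^3-41k^2-732k-1760) + (-17k^3-29k^2+932k+3104)
  k^4+12k^3-41k^2-732k-1760 = (-(1/17)k-175/289)(-17k^3-29k^2+932k+3104) + (-(1080/289)k^2+(4320/289)k+34560/289)
  -17k^3-29k^2+932k+3104 = ((4913/1080)k+28033/1080)(-(1080/289)k^2+(4320/289)k+34560/289) + (0)
Last nonzero remainder: -(1080/289)k^2+(4320/289)k+34560/289. Dividing through by -1080/289 gives the monic gcd k^2-4k-32.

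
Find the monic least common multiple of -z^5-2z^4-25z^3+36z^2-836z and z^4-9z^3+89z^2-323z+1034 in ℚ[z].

Apply the Euclidean algorithm:
  -z^5-2z^4-25z^3+36z^2-836z = (-z-11)(z^4-9z^3+89z^2-323z+1034) + (-35z^3+692z^2-3355z+11374)
  z^4-9z^3+89z^2-323z+1034 = (-(1/35)z-377/1225)(-35z^3+692z^2-3355z+11374) + ((252484/1225)z^2-(252484/245)z+5554648/1225)
  -35z^3+692z^2-3355z+11374 = (-(42875/252484)z+13475/5372)((252484/1225)z^2-(252484/245)z+5554648/1225) + (0)
Last nonzero remainder: (252484/1225)z^2-(252484/245)z+5554648/1225. Dividing through by 252484/1225 gives the monic gcd z^2-5z+22.
Then lcm(f, g) = f·g / gcd(f, g); expanding and making the result monic gives the answer.

z^7-2z^6+64z^5-42z^4+2155z^3-5036z^2+39292z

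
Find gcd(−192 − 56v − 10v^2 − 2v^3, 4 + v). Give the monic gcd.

4 + v

Euclidean algorithm in ℚ[v]:
  −2v^3 − 10v^2 − 56v − 192 = (−2v^2 − 2v − 48)(v + 4) + (0)
The last nonzero remainder v + 4 is already monic.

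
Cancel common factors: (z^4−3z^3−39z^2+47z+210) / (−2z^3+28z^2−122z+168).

(−z^2−7z−10)/(2z−8)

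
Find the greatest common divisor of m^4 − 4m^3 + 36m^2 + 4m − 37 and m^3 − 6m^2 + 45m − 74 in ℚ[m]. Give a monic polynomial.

m^2 − 4m + 37

By polynomial division,
  m^4 − 4m^3 + 36m^2 + 4m − 37 = (m + 2)(m^3 − 6m^2 + 45m − 74) + (3m^2 − 12m + 111)
  m^3 − 6m^2 + 45m − 74 = ((1/3)m − 2/3)(3m^2 − 12m + 111) + (0)
Last nonzero remainder: 3m^2 − 12m + 111. Dividing through by 3 gives the monic gcd m^2 − 4m + 37.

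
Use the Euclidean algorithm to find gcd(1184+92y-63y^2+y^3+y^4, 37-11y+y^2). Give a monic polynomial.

37-11y+y^2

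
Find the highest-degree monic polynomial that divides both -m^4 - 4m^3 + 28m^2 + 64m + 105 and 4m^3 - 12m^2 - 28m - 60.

m^3 - 3m^2 - 7m - 15

Repeated division with remainder:
  -m^4 - 4m^3 + 28m^2 + 64m + 105 = (-(1/4)m - 7/4)(4m^3 - 12m^2 - 28m - 60) + (0)
Last nonzero remainder: 4m^3 - 12m^2 - 28m - 60. Dividing through by 4 gives the monic gcd m^3 - 3m^2 - 7m - 15.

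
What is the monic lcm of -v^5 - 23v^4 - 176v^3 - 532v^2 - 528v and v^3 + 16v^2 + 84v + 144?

Apply the Euclidean algorithm:
  -v^5 - 23v^4 - 176v^3 - 532v^2 - 528v = (-v^2 - 7v + 20)(v^3 + 16v^2 + 84v + 144) + (-120v^2 - 1200v - 2880)
  v^3 + 16v^2 + 84v + 144 = (-(1/120)v - 1/20)(-120v^2 - 1200v - 2880) + (0)
Last nonzero remainder: -120v^2 - 1200v - 2880. Dividing through by -120 gives the monic gcd v^2 + 10v + 24.
Then lcm(f, g) = f·g / gcd(f, g); expanding and making the result monic gives the answer.

v^6 + 29v^5 + 314v^4 + 1588v^3 + 3720v^2 + 3168v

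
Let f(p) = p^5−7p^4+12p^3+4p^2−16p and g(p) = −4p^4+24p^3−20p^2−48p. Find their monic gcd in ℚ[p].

p^3−3p^2−4p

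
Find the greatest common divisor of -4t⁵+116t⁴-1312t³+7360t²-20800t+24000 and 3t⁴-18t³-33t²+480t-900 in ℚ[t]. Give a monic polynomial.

t²-8t+20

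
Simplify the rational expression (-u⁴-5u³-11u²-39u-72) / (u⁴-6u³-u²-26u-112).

(-u²-6u-9)/(u²-5u-14)

Euclidean algorithm in ℚ[u]:
  -u⁴-5u³-11u²-39u-72 = (-1)(u⁴-6u³-u²-26u-112) + (-11u³-12u²-65u-184)
  u⁴-6u³-u²-26u-112 = (-(1/11)u+78/121)(-11u³-12u²-65u-184) + ((100/121)u²-(100/121)u+800/121)
  -11u³-12u²-65u-184 = (-(1331/100)u-2783/100)((100/121)u²-(100/121)u+800/121) + (0)
Last nonzero remainder: (100/121)u²-(100/121)u+800/121. Dividing through by 100/121 gives the monic gcd u²-u+8.
Cancel u²-u+8 from numerator and denominator to get the reduced form.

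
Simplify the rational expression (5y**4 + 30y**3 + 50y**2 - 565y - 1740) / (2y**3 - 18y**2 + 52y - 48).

Repeated division with remainder:
  5y**4 + 30y**3 + 50y**2 - 565y - 1740 = ((5/2)y + 75/2)(2y**3 - 18y**2 + 52y - 48) + (595y**2 - 2395y + 60)
  2y**3 - 18y**2 + 52y - 48 = ((2/595)y - 1184/70805)(595y**2 - 2395y + 60) + ((166380/14161)y - 665520/14161)
  595y**2 - 2395y + 60 = ((1685159/33276)y - 14161/11092)((166380/14161)y - 665520/14161) + (0)
Last nonzero remainder: (166380/14161)y - 665520/14161. Dividing through by 166380/14161 gives the monic gcd y - 4.
Cancel y - 4 from numerator and denominator to get the reduced form.

(5y**3 + 50y**2 + 250y + 435)/(2y**2 - 10y + 12)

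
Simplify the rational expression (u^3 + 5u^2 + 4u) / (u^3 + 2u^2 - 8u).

(u + 1)/(u - 2)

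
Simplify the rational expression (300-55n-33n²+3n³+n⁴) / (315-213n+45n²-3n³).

(100+15n-6n²-n³)/(105-36n+3n²)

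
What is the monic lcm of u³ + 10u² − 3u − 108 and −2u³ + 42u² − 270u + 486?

Repeated division with remainder:
  u³ + 10u² − 3u − 108 = (−1/2)(−2u³ + 42u² − 270u + 486) + (31u² − 138u + 135)
  −2u³ + 42u² − 270u + 486 = (−(2/31)u + 1026/961)(31u² − 138u + 135) + (−(109512/961)u + 328536/961)
  31u² − 138u + 135 = (−(29791/109512)u + 4805/12168)(−(109512/961)u + 328536/961) + (0)
Last nonzero remainder: −(109512/961)u + 328536/961. Dividing through by −109512/961 gives the monic gcd u − 3.
Then lcm(f, g) = f·g / gcd(f, g); expanding and making the result monic gives the answer.

u⁵ − 8u⁴ − 102u³ + 756u² + 1701u − 8748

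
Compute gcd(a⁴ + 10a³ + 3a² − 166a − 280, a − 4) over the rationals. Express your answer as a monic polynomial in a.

By polynomial division,
  a⁴ + 10a³ + 3a² − 166a − 280 = (a³ + 14a² + 59a + 70)(a − 4) + (0)
The last nonzero remainder a − 4 is already monic.

a − 4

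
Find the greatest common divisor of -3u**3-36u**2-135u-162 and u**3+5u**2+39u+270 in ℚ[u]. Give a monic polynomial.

u+6

By polynomial division,
  -3u**3-36u**2-135u-162 = (-3)(u**3+5u**2+39u+270) + (-21u**2-18u+648)
  u**3+5u**2+39u+270 = (-(1/21)u-29/147)(-21u**2-18u+648) + ((3249/49)u+19494/49)
  -21u**2-18u+648 = (-(343/1083)u+588/361)((3249/49)u+19494/49) + (0)
Last nonzero remainder: (3249/49)u+19494/49. Dividing through by 3249/49 gives the monic gcd u+6.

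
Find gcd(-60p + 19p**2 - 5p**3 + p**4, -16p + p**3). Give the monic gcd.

-4p + p**2

By polynomial division,
  p**4 - 5p**3 + 19p**2 - 60p = (p - 5)(p**3 - 16p) + (35p**2 - 140p)
  p**3 - 16p = ((1/35)p + 4/35)(35p**2 - 140p) + (0)
Last nonzero remainder: 35p**2 - 140p. Dividing through by 35 gives the monic gcd p**2 - 4p.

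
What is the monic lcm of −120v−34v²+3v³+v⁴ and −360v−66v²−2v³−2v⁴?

−5400v−1170v²+117v³+2v⁴+v⁶

Repeated division with remainder:
  v⁴+3v³−34v²−120v = (−1/2)(−2v⁴−2v³−66v²−360v) + (2v³−67v²−300v)
  −2v⁴−2v³−66v²−360v = (−v−69/2)(2v³−67v²−300v) + (−(5355/2)v²−10710v)
  2v³−67v²−300v = (−(4/5355)v+10/357)(−(5355/2)v²−10710v) + (0)
Last nonzero remainder: −(5355/2)v²−10710v. Dividing through by −5355/2 gives the monic gcd v²+4v.
Then lcm(f, g) = f·g / gcd(f, g); expanding and making the result monic gives the answer.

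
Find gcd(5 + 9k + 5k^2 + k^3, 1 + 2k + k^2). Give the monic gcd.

1 + k

By polynomial division,
  k^3 + 5k^2 + 9k + 5 = (k + 3)(k^2 + 2k + 1) + (2k + 2)
  k^2 + 2k + 1 = ((1/2)k + 1/2)(2k + 2) + (0)
Last nonzero remainder: 2k + 2. Dividing through by 2 gives the monic gcd k + 1.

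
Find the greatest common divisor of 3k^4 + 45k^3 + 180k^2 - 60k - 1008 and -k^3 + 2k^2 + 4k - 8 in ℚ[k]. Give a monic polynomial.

Repeated division with remainder:
  3k^4 + 45k^3 + 180k^2 - 60k - 1008 = (-3k - 51)(-k^3 + 2k^2 + 4k - 8) + (294k^2 + 120k - 1416)
  -k^3 + 2k^2 + 4k - 8 = (-(1/294)k + 59/7203)(294k^2 + 120k - 1416) + (-(4320/2401)k + 8640/2401)
  294k^2 + 120k - 1416 = (-(117649/720)k - 141659/360)(-(4320/2401)k + 8640/2401) + (0)
Last nonzero remainder: -(4320/2401)k + 8640/2401. Dividing through by -4320/2401 gives the monic gcd k - 2.

k - 2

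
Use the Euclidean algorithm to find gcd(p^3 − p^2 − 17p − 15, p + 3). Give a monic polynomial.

By polynomial division,
  p^3 − p^2 − 17p − 15 = (p^2 − 4p − 5)(p + 3) + (0)
The last nonzero remainder p + 3 is already monic.

p + 3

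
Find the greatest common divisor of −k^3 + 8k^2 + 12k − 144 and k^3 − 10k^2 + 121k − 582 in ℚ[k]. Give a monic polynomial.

k − 6

Euclidean algorithm in ℚ[k]:
  −k^3 + 8k^2 + 12k − 144 = (−1)(k^3 − 10k^2 + 121k − 582) + (−2k^2 + 133k − 726)
  k^3 − 10k^2 + 121k − 582 = (−(1/2)k − 113/4)(−2k^2 + 133k − 726) + ((14061/4)k − 42183/2)
  −2k^2 + 133k − 726 = (−(8/14061)k + 484/14061)((14061/4)k − 42183/2) + (0)
Last nonzero remainder: (14061/4)k − 42183/2. Dividing through by 14061/4 gives the monic gcd k − 6.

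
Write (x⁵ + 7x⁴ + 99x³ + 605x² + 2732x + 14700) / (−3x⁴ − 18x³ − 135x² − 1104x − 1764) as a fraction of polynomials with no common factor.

(−x² − 3x − 50)/(3x + 6)

Repeated division with remainder:
  x⁵ + 7x⁴ + 99x³ + 605x² + 2732x + 14700 = (−(1/3)x − 1/3)(−3x⁴ − 18x³ − 135x² − 1104x − 1764) + (48x³ + 192x² + 1776x + 14112)
  −3x⁴ − 18x³ − 135x² − 1104x − 1764 = (−(1/16)x − 1/8)(48x³ + 192x² + 1776x + 14112) + (0)
Last nonzero remainder: 48x³ + 192x² + 1776x + 14112. Dividing through by 48 gives the monic gcd x³ + 4x² + 37x + 294.
Cancel x³ + 4x² + 37x + 294 from numerator and denominator to get the reduced form.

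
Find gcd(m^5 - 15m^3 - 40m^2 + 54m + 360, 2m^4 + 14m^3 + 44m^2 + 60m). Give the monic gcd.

m^3 + 7m^2 + 22m + 30

By polynomial division,
  m^5 - 15m^3 - 40m^2 + 54m + 360 = ((1/2)m - 7/2)(2m^4 + 14m^3 + 44m^2 + 60m) + (12m^3 + 84m^2 + 264m + 360)
  2m^4 + 14m^3 + 44m^2 + 60m = ((1/6)m)(12m^3 + 84m^2 + 264m + 360) + (0)
Last nonzero remainder: 12m^3 + 84m^2 + 264m + 360. Dividing through by 12 gives the monic gcd m^3 + 7m^2 + 22m + 30.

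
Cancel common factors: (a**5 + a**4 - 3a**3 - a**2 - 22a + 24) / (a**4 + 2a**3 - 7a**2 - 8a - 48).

(a**3 - 7a + 6)/(a**2 + a - 12)

Euclidean algorithm in ℚ[a]:
  a**5 + a**4 - 3a**3 - a**2 - 22a + 24 = (a - 1)(a**4 + 2a**3 - 7a**2 - 8a - 48) + (6a**3 + 18a - 24)
  a**4 + 2a**3 - 7a**2 - 8a - 48 = ((1/6)a + 1/3)(6a**3 + 18a - 24) + (-10a**2 - 10a - 40)
  6a**3 + 18a - 24 = (-(3/5)a + 3/5)(-10a**2 - 10a - 40) + (0)
Last nonzero remainder: -10a**2 - 10a - 40. Dividing through by -10 gives the monic gcd a**2 + a + 4.
Cancel a**2 + a + 4 from numerator and denominator to get the reduced form.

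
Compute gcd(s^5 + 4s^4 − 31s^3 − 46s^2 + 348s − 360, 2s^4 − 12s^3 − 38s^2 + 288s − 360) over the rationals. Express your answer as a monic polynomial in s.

Repeated division with remainder:
  s^5 + 4s^4 − 31s^3 − 46s^2 + 348s − 360 = ((1/2)s + 5)(2s^4 − 12s^3 − 38s^2 + 288s − 360) + (48s^3 − 912s + 1440)
  2s^4 − 12s^3 − 38s^2 + 288s − 360 = ((1/24)s − 1/4)(48s^3 − 912s + 1440) + (0)
Last nonzero remainder: 48s^3 − 912s + 1440. Dividing through by 48 gives the monic gcd s^3 − 19s + 30.

s^3 − 19s + 30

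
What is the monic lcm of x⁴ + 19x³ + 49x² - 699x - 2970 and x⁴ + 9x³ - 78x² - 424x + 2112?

By polynomial division,
  x⁴ + 19x³ + 49x² - 699x - 2970 = (x⁴ + 9x³ - 78x² - 424x + 2112) + (10x³ + 127x² - 275x - 5082)
  x⁴ + 9x³ - 78x² - 424x + 2112 = ((1/10)x - 37/100)(10x³ + 127x² - 275x - 5082) + (-(351/100)x² - (351/20)x + 11583/50)
  10x³ + 127x² - 275x - 5082 = (-(1000/351)x - 7700/351)(-(351/100)x² - (351/20)x + 11583/50) + (0)
Last nonzero remainder: -(351/100)x² - (351/20)x + 11583/50. Dividing through by -351/100 gives the monic gcd x² + 5x - 66.
Then lcm(f, g) = f·g / gcd(f, g); expanding and making the result monic gives the answer.

x⁶ + 23x⁵ + 93x⁴ - 1111x³ - 7334x² + 10488x + 95040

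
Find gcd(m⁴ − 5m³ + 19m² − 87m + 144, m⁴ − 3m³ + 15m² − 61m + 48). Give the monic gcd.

m³ − 2m² + 13m − 48

Euclidean algorithm in ℚ[m]:
  m⁴ − 5m³ + 19m² − 87m + 144 = (m⁴ − 3m³ + 15m² − 61m + 48) + (−2m³ + 4m² − 26m + 96)
  m⁴ − 3m³ + 15m² − 61m + 48 = (−(1/2)m + 1/2)(−2m³ + 4m² − 26m + 96) + (0)
Last nonzero remainder: −2m³ + 4m² − 26m + 96. Dividing through by −2 gives the monic gcd m³ − 2m² + 13m − 48.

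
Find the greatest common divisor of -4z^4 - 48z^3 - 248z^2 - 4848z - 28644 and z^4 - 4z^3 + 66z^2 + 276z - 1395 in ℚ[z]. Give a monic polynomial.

Apply the Euclidean algorithm:
  -4z^4 - 48z^3 - 248z^2 - 4848z - 28644 = (-4)(z^4 - 4z^3 + 66z^2 + 276z - 1395) + (-64z^3 + 16z^2 - 3744z - 34224)
  z^4 - 4z^3 + 66z^2 + 276z - 1395 = (-(1/64)z + 15/256)(-64z^3 + 16z^2 - 3744z - 34224) + ((105/16)z^2 - (315/8)z + 9765/16)
  -64z^3 + 16z^2 - 3744z - 34224 = (-(1024/105)z - 5888/105)((105/16)z^2 - (315/8)z + 9765/16) + (0)
Last nonzero remainder: (105/16)z^2 - (315/8)z + 9765/16. Dividing through by 105/16 gives the monic gcd z^2 - 6z + 93.

z^2 - 6z + 93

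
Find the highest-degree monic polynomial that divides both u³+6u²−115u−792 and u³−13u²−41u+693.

u−11

By polynomial division,
  u³+6u²−115u−792 = (u³−13u²−41u+693) + (19u²−74u−1485)
  u³−13u²−41u+693 = ((1/19)u−173/361)(19u²−74u−1485) + ((612/361)u−6732/361)
  19u²−74u−1485 = ((6859/612)u+5415/68)((612/361)u−6732/361) + (0)
Last nonzero remainder: (612/361)u−6732/361. Dividing through by 612/361 gives the monic gcd u−11.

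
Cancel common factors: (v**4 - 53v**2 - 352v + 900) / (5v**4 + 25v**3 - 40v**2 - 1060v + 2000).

(v - 9)/(5v - 20)

Repeated division with remainder:
  v**4 - 53v**2 - 352v + 900 = (1/5)(5v**4 + 25v**3 - 40v**2 - 1060v + 2000) + (-5v**3 - 45v**2 - 140v + 500)
  5v**4 + 25v**3 - 40v**2 - 1060v + 2000 = (-v + 4)(-5v**3 - 45v**2 - 140v + 500) + (0)
Last nonzero remainder: -5v**3 - 45v**2 - 140v + 500. Dividing through by -5 gives the monic gcd v**3 + 9v**2 + 28v - 100.
Cancel v**3 + 9v**2 + 28v - 100 from numerator and denominator to get the reduced form.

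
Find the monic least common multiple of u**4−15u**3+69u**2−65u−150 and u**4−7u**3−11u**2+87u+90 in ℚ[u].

Euclidean algorithm in ℚ[u]:
  u**4−15u**3+69u**2−65u−150 = (u**4−7u**3−11u**2+87u+90) + (−8u**3+80u**2−152u−240)
  u**4−7u**3−11u**2+87u+90 = (−(1/8)u−3/8)(−8u**3+80u**2−152u−240) + (0)
Last nonzero remainder: −8u**3+80u**2−152u−240. Dividing through by −8 gives the monic gcd u**3−10u**2+19u+30.
Then lcm(f, g) = f·g / gcd(f, g); expanding and making the result monic gives the answer.

u**5−12u**4+24u**3+142u**2−345u−450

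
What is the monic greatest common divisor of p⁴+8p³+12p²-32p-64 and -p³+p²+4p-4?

Apply the Euclidean algorithm:
  p⁴+8p³+12p²-32p-64 = (-p-9)(-p³+p²+4p-4) + (25p²-100)
  -p³+p²+4p-4 = (-(1/25)p+1/25)(25p²-100) + (0)
Last nonzero remainder: 25p²-100. Dividing through by 25 gives the monic gcd p²-4.

p²-4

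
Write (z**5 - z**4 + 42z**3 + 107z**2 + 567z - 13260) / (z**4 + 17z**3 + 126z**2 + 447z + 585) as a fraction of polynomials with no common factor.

(z**3 - 10z**2 + 93z - 340)/(z**2 + 8z + 15)

Repeated division with remainder:
  z**5 - z**4 + 42z**3 + 107z**2 + 567z - 13260 = (z - 18)(z**4 + 17z**3 + 126z**2 + 447z + 585) + (222z**3 + 1928z**2 + 8028z - 2730)
  z**4 + 17z**3 + 126z**2 + 447z + 585 = ((1/222)z + 923/24642)(222z**3 + 1928z**2 + 8028z - 2730) + ((217120/12321)z**2 + (217120/1369)z + 2822560/4107)
  222z**3 + 1928z**2 + 8028z - 2730 = ((1367631/108560)z - 86247/21712)((217120/12321)z**2 + (217120/1369)z + 2822560/4107) + (0)
Last nonzero remainder: (217120/12321)z**2 + (217120/1369)z + 2822560/4107. Dividing through by 217120/12321 gives the monic gcd z**2 + 9z + 39.
Cancel z**2 + 9z + 39 from numerator and denominator to get the reduced form.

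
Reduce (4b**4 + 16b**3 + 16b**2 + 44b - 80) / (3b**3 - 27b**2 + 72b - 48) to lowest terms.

(4b**3 + 20b**2 + 36b + 80)/(3b**2 - 24b + 48)

Apply the Euclidean algorithm:
  4b**4 + 16b**3 + 16b**2 + 44b - 80 = ((4/3)b + 52/3)(3b**3 - 27b**2 + 72b - 48) + (388b**2 - 1140b + 752)
  3b**3 - 27b**2 + 72b - 48 = ((3/388)b - 441/9409)(388b**2 - 1140b + 752) + ((120000/9409)b - 120000/9409)
  388b**2 - 1140b + 752 = ((912673/30000)b - 442223/7500)((120000/9409)b - 120000/9409) + (0)
Last nonzero remainder: (120000/9409)b - 120000/9409. Dividing through by 120000/9409 gives the monic gcd b - 1.
Cancel b - 1 from numerator and denominator to get the reduced form.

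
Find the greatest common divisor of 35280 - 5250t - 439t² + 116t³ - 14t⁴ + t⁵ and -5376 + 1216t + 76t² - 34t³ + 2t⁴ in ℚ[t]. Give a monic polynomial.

By polynomial division,
  t⁵ - 14t⁴ + 116t³ - 439t² - 5250t + 35280 = ((1/2)t + 3/2)(2t⁴ - 34t³ + 76t² + 1216t - 5376) + (129t³ - 1161t² - 4386t + 43344)
  2t⁴ - 34t³ + 76t² + 1216t - 5376 = ((2/129)t - 16/129)(129t³ - 1161t² - 4386t + 43344) + (0)
Last nonzero remainder: 129t³ - 1161t² - 4386t + 43344. Dividing through by 129 gives the monic gcd t³ - 9t² - 34t + 336.

336 - 34t - 9t² + t³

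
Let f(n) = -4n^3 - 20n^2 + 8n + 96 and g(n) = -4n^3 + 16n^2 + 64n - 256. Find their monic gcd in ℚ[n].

By polynomial division,
  -4n^3 - 20n^2 + 8n + 96 = (-4n^3 + 16n^2 + 64n - 256) + (-36n^2 - 56n + 352)
  -4n^3 + 16n^2 + 64n - 256 = ((1/9)n - 50/81)(-36n^2 - 56n + 352) + (-(784/81)n - 3136/81)
  -36n^2 - 56n + 352 = ((729/196)n - 891/98)(-(784/81)n - 3136/81) + (0)
Last nonzero remainder: -(784/81)n - 3136/81. Dividing through by -784/81 gives the monic gcd n + 4.

n + 4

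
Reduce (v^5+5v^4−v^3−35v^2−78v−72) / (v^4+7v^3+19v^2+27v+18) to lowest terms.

(v^2+v−12)/(v+3)

By polynomial division,
  v^5+5v^4−v^3−35v^2−78v−72 = (v−2)(v^4+7v^3+19v^2+27v+18) + (−6v^3−24v^2−42v−36)
  v^4+7v^3+19v^2+27v+18 = (−(1/6)v−1/2)(−6v^3−24v^2−42v−36) + (0)
Last nonzero remainder: −6v^3−24v^2−42v−36. Dividing through by −6 gives the monic gcd v^3+4v^2+7v+6.
Cancel v^3+4v^2+7v+6 from numerator and denominator to get the reduced form.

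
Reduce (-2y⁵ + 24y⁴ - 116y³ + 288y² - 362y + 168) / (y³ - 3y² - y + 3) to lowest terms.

(-2y³ + 16y² - 46y + 56)/(y + 1)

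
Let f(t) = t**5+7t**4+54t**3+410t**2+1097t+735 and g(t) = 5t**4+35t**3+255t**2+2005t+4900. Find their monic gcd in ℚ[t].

By polynomial division,
  t**5+7t**4+54t**3+410t**2+1097t+735 = ((1/5)t)(5t**4+35t**3+255t**2+2005t+4900) + (3t**3+9t**2+117t+735)
  5t**4+35t**3+255t**2+2005t+4900 = ((5/3)t+20/3)(3t**3+9t**2+117t+735) + (0)
Last nonzero remainder: 3t**3+9t**2+117t+735. Dividing through by 3 gives the monic gcd t**3+3t**2+39t+245.

t**3+3t**2+39t+245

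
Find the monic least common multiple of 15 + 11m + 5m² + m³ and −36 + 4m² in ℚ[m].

−45 − 18m − 4m² + 2m³ + m⁴

Repeated division with remainder:
  m³ + 5m² + 11m + 15 = ((1/4)m + 5/4)(4m² − 36) + (20m + 60)
  4m² − 36 = ((1/5)m − 3/5)(20m + 60) + (0)
Last nonzero remainder: 20m + 60. Dividing through by 20 gives the monic gcd m + 3.
Then lcm(f, g) = f·g / gcd(f, g); expanding and making the result monic gives the answer.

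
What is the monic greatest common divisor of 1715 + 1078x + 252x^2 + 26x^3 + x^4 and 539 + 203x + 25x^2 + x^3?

Apply the Euclidean algorithm:
  x^4 + 26x^3 + 252x^2 + 1078x + 1715 = (x + 1)(x^3 + 25x^2 + 203x + 539) + (24x^2 + 336x + 1176)
  x^3 + 25x^2 + 203x + 539 = ((1/24)x + 11/24)(24x^2 + 336x + 1176) + (0)
Last nonzero remainder: 24x^2 + 336x + 1176. Dividing through by 24 gives the monic gcd x^2 + 14x + 49.

49 + 14x + x^2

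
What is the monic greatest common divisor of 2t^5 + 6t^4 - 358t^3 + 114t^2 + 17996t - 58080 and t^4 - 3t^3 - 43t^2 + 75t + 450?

t^2 - 11t + 30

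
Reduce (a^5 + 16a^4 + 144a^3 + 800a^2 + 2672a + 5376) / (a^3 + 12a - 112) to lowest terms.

Apply the Euclidean algorithm:
  a^5 + 16a^4 + 144a^3 + 800a^2 + 2672a + 5376 = (a^2 + 16a + 132)(a^3 + 12a - 112) + (720a^2 + 2880a + 20160)
  a^3 + 12a - 112 = ((1/720)a - 1/180)(720a^2 + 2880a + 20160) + (0)
Last nonzero remainder: 720a^2 + 2880a + 20160. Dividing through by 720 gives the monic gcd a^2 + 4a + 28.
Cancel a^2 + 4a + 28 from numerator and denominator to get the reduced form.

(a^3 + 12a^2 + 68a + 192)/(a - 4)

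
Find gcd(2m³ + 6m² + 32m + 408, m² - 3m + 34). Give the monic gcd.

Repeated division with remainder:
  2m³ + 6m² + 32m + 408 = (2m + 12)(m² - 3m + 34) + (0)
The last nonzero remainder m² - 3m + 34 is already monic.

m² - 3m + 34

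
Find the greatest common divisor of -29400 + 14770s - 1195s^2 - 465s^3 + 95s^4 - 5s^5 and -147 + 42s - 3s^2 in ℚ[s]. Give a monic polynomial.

49 - 14s + s^2

Euclidean algorithm in ℚ[s]:
  -5s^5 + 95s^4 - 465s^3 - 1195s^2 + 14770s - 29400 = ((5/3)s^3 - (25/3)s^2 - (130/3)s + 200)(-3s^2 + 42s - 147) + (0)
Last nonzero remainder: -3s^2 + 42s - 147. Dividing through by -3 gives the monic gcd s^2 - 14s + 49.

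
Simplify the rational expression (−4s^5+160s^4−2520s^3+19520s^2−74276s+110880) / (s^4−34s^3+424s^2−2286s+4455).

Euclidean algorithm in ℚ[s]:
  −4s^5+160s^4−2520s^3+19520s^2−74276s+110880 = (−4s+24)(s^4−34s^3+424s^2−2286s+4455) + (−8s^3+200s^2−1592s+3960)
  s^4−34s^3+424s^2−2286s+4455 = (−(1/8)s+9/8)(−8s^3+200s^2−1592s+3960) + (0)
Last nonzero remainder: −8s^3+200s^2−1592s+3960. Dividing through by −8 gives the monic gcd s^3−25s^2+199s−495.
Cancel s^3−25s^2+199s−495 from numerator and denominator to get the reduced form.

(−4s^2+60s−224)/(s−9)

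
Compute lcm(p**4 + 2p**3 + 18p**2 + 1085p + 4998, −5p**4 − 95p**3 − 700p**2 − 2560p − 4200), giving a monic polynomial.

Repeated division with remainder:
  p**4 + 2p**3 + 18p**2 + 1085p + 4998 = (−1/5)(−5p**4 − 95p**3 − 700p**2 − 2560p − 4200) + (−17p**3 − 122p**2 + 573p + 4158)
  −5p**4 − 95p**3 − 700p**2 − 2560p − 4200 = ((5/17)p + 1005/289)(−17p**3 − 122p**2 + 573p + 4158) + (−(128395/289)p**2 − (1669135/289)p − 5392590/289)
  −17p**3 − 122p**2 + 573p + 4158 = ((4913/128395)p − 28611/128395)(−(128395/289)p**2 − (1669135/289)p − 5392590/289) + (0)
Last nonzero remainder: −(128395/289)p**2 − (1669135/289)p − 5392590/289. Dividing through by −128395/289 gives the monic gcd p**2 + 13p + 42.
Then lcm(f, g) = f·g / gcd(f, g); expanding and making the result monic gives the answer.

p**6 + 8p**5 + 50p**4 + 1233p**3 + 11868p**2 + 51688p + 99960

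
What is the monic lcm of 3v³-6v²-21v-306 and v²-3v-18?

v⁴+v³-13v²-123v-306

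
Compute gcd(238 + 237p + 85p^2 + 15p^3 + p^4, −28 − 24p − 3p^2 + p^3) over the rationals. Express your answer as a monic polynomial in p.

Repeated division with remainder:
  p^4 + 15p^3 + 85p^2 + 237p + 238 = (p + 18)(p^3 − 3p^2 − 24p − 28) + (163p^2 + 697p + 742)
  p^3 − 3p^2 − 24p − 28 = ((1/163)p − 1186/26569)(163p^2 + 697p + 742) + ((68040/26569)p + 136080/26569)
  163p^2 + 697p + 742 = ((4330747/68040)p + 1408157/9720)((68040/26569)p + 136080/26569) + (0)
Last nonzero remainder: (68040/26569)p + 136080/26569. Dividing through by 68040/26569 gives the monic gcd p + 2.

2 + p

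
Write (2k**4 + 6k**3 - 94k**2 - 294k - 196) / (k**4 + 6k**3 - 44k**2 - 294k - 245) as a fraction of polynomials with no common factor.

(2k + 4)/(k + 5)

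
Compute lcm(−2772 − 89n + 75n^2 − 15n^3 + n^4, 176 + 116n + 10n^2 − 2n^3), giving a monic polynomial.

−5544 − 2950n + 61n^2 + 45n^3 − 13n^4 + n^5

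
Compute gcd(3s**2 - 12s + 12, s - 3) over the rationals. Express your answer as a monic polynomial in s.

1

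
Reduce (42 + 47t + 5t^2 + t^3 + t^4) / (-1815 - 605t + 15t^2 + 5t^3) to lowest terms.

Euclidean algorithm in ℚ[t]:
  t^4 + t^3 + 5t^2 + 47t + 42 = ((1/5)t - 2/5)(5t^3 + 15t^2 - 605t - 1815) + (132t^2 + 168t - 684)
  5t^3 + 15t^2 - 605t - 1815 = ((5/132)t + 95/1452)(132t^2 + 168t - 684) + (-(71400/121)t - 214200/121)
  132t^2 + 168t - 684 = (-(1331/5950)t + 2299/5950)(-(71400/121)t - 214200/121) + (0)
Last nonzero remainder: -(71400/121)t - 214200/121. Dividing through by -71400/121 gives the monic gcd t + 3.
Cancel t + 3 from numerator and denominator to get the reduced form.

(14 + 11t - 2t^2 + t^3)/(-605 + 5t^2)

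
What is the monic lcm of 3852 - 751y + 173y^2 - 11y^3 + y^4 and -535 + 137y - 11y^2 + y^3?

Euclidean algorithm in ℚ[y]:
  y^4 - 11y^3 + 173y^2 - 751y + 3852 = (y)(y^3 - 11y^2 + 137y - 535) + (36y^2 - 216y + 3852)
  y^3 - 11y^2 + 137y - 535 = ((1/36)y - 5/36)(36y^2 - 216y + 3852) + (0)
Last nonzero remainder: 36y^2 - 216y + 3852. Dividing through by 36 gives the monic gcd y^2 - 6y + 107.
Then lcm(f, g) = f·g / gcd(f, g); expanding and making the result monic gives the answer.

-19260 + 7607y - 1616y^2 + 228y^3 - 16y^4 + y^5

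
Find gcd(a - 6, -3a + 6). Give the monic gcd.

1

Euclidean algorithm in ℚ[a]:
  a - 6 = (-1/3)(-3a + 6) + (-4)
  -3a + 6 = ((3/4)a - 3/2)(-4) + (0)
The last nonzero remainder is the constant -4, so the polynomials are coprime and gcd = 1.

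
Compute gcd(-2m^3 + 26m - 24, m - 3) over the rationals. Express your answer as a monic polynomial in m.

m - 3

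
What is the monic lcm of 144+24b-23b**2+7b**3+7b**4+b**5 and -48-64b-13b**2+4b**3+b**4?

-576-528b+164b**2+65b**3-72b**4-18b**5+4b**6+b**7

Repeated division with remainder:
  b**5+7b**4+7b**3-23b**2+24b+144 = (b+3)(b**4+4b**3-13b**2-64b-48) + (8b**3+80b**2+264b+288)
  b**4+4b**3-13b**2-64b-48 = ((1/8)b-3/4)(8b**3+80b**2+264b+288) + (14b**2+98b+168)
  8b**3+80b**2+264b+288 = ((4/7)b+12/7)(14b**2+98b+168) + (0)
Last nonzero remainder: 14b**2+98b+168. Dividing through by 14 gives the monic gcd b**2+7b+12.
Then lcm(f, g) = f·g / gcd(f, g); expanding and making the result monic gives the answer.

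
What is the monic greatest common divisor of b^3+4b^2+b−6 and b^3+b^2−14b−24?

b^2+5b+6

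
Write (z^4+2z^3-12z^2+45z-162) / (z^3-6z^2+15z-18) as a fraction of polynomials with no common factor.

Apply the Euclidean algorithm:
  z^4+2z^3-12z^2+45z-162 = (z+8)(z^3-6z^2+15z-18) + (21z^2-57z-18)
  z^3-6z^2+15z-18 = ((1/21)z-23/147)(21z^2-57z-18) + ((340/49)z-1020/49)
  21z^2-57z-18 = ((1029/340)z+147/170)((340/49)z-1020/49) + (0)
Last nonzero remainder: (340/49)z-1020/49. Dividing through by 340/49 gives the monic gcd z-3.
Cancel z-3 from numerator and denominator to get the reduced form.

(z^3+5z^2+3z+54)/(z^2-3z+6)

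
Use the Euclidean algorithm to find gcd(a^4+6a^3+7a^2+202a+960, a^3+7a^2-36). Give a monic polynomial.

a+6

Euclidean algorithm in ℚ[a]:
  a^4+6a^3+7a^2+202a+960 = (a-1)(a^3+7a^2-36) + (14a^2+238a+924)
  a^3+7a^2-36 = ((1/14)a-5/7)(14a^2+238a+924) + (104a+624)
  14a^2+238a+924 = ((7/52)a+77/52)(104a+624) + (0)
Last nonzero remainder: 104a+624. Dividing through by 104 gives the monic gcd a+6.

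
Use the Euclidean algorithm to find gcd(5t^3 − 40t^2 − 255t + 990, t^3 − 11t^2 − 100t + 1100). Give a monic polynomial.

Apply the Euclidean algorithm:
  5t^3 − 40t^2 − 255t + 990 = (5)(t^3 − 11t^2 − 100t + 1100) + (15t^2 + 245t − 4510)
  t^3 − 11t^2 − 100t + 1100 = ((1/15)t − 82/45)(15t^2 + 245t − 4510) + ((5824/9)t − 64064/9)
  15t^2 + 245t − 4510 = ((135/5824)t + 1845/2912)((5824/9)t − 64064/9) + (0)
Last nonzero remainder: (5824/9)t − 64064/9. Dividing through by 5824/9 gives the monic gcd t − 11.

t − 11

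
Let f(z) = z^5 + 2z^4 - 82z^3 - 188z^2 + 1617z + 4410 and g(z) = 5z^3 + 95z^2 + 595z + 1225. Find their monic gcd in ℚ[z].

Apply the Euclidean algorithm:
  z^5 + 2z^4 - 82z^3 - 188z^2 + 1617z + 4410 = ((1/5)z^2 - (17/5)z + 122/5)(5z^3 + 95z^2 + 595z + 1225) + (-728z^2 - 8736z - 25480)
  5z^3 + 95z^2 + 595z + 1225 = (-(5/728)z - 5/104)(-728z^2 - 8736z - 25480) + (0)
Last nonzero remainder: -728z^2 - 8736z - 25480. Dividing through by -728 gives the monic gcd z^2 + 12z + 35.

z^2 + 12z + 35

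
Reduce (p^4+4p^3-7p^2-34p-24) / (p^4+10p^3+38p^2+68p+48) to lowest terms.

Euclidean algorithm in ℚ[p]:
  p^4+4p^3-7p^2-34p-24 = (p^4+10p^3+38p^2+68p+48) + (-6p^3-45p^2-102p-72)
  p^4+10p^3+38p^2+68p+48 = (-(1/6)p-5/12)(-6p^3-45p^2-102p-72) + ((9/4)p^2+(27/2)p+18)
  -6p^3-45p^2-102p-72 = (-(8/3)p-4)((9/4)p^2+(27/2)p+18) + (0)
Last nonzero remainder: (9/4)p^2+(27/2)p+18. Dividing through by 9/4 gives the monic gcd p^2+6p+8.
Cancel p^2+6p+8 from numerator and denominator to get the reduced form.

(p^2-2p-3)/(p^2+4p+6)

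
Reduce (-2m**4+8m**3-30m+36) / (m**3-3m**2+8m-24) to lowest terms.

By polynomial division,
  -2m**4+8m**3-30m+36 = (-2m+2)(m**3-3m**2+8m-24) + (22m**2-94m+84)
  m**3-3m**2+8m-24 = ((1/22)m+7/121)(22m**2-94m+84) + ((1164/121)m-3492/121)
  22m**2-94m+84 = ((1331/582)m-847/291)((1164/121)m-3492/121) + (0)
Last nonzero remainder: (1164/121)m-3492/121. Dividing through by 1164/121 gives the monic gcd m-3.
Cancel m-3 from numerator and denominator to get the reduced form.

(-2m**3+2m**2+6m-12)/(m**2+8)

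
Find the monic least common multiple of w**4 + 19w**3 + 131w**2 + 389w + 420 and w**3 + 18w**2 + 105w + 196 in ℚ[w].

Repeated division with remainder:
  w**4 + 19w**3 + 131w**2 + 389w + 420 = (w + 1)(w**3 + 18w**2 + 105w + 196) + (8w**2 + 88w + 224)
  w**3 + 18w**2 + 105w + 196 = ((1/8)w + 7/8)(8w**2 + 88w + 224) + (0)
Last nonzero remainder: 8w**2 + 88w + 224. Dividing through by 8 gives the monic gcd w**2 + 11w + 28.
Then lcm(f, g) = f·g / gcd(f, g); expanding and making the result monic gives the answer.

w**5 + 26w**4 + 264w**3 + 1306w**2 + 3143w + 2940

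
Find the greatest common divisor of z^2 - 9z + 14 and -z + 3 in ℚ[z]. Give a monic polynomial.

Apply the Euclidean algorithm:
  z^2 - 9z + 14 = (-z + 6)(-z + 3) + (-4)
  -z + 3 = ((1/4)z - 3/4)(-4) + (0)
The last nonzero remainder is the constant -4, so the polynomials are coprime and gcd = 1.

1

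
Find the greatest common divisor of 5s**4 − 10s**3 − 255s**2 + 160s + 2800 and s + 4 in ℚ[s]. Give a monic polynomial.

s + 4

Euclidean algorithm in ℚ[s]:
  5s**4 − 10s**3 − 255s**2 + 160s + 2800 = (5s**3 − 30s**2 − 135s + 700)(s + 4) + (0)
The last nonzero remainder s + 4 is already monic.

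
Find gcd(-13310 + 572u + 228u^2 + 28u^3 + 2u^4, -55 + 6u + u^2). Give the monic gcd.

-55 + 6u + u^2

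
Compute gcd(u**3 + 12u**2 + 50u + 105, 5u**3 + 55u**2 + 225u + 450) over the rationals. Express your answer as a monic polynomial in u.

Apply the Euclidean algorithm:
  u**3 + 12u**2 + 50u + 105 = (1/5)(5u**3 + 55u**2 + 225u + 450) + (u**2 + 5u + 15)
  5u**3 + 55u**2 + 225u + 450 = (5u + 30)(u**2 + 5u + 15) + (0)
The last nonzero remainder u**2 + 5u + 15 is already monic.

u**2 + 5u + 15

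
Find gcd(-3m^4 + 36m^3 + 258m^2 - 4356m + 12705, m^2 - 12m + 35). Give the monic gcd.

Repeated division with remainder:
  -3m^4 + 36m^3 + 258m^2 - 4356m + 12705 = (-3m^2 + 363)(m^2 - 12m + 35) + (0)
The last nonzero remainder m^2 - 12m + 35 is already monic.

m^2 - 12m + 35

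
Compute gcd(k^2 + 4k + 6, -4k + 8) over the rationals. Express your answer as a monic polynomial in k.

1

Repeated division with remainder:
  k^2 + 4k + 6 = (-(1/4)k - 3/2)(-4k + 8) + (18)
  -4k + 8 = (-(2/9)k + 4/9)(18) + (0)
The last nonzero remainder is the constant 18, so the polynomials are coprime and gcd = 1.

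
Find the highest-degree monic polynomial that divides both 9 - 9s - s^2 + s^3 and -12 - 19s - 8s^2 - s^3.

Repeated division with remainder:
  s^3 - s^2 - 9s + 9 = (-1)(-s^3 - 8s^2 - 19s - 12) + (-9s^2 - 28s - 3)
  -s^3 - 8s^2 - 19s - 12 = ((1/9)s + 44/81)(-9s^2 - 28s - 3) + (-(280/81)s - 280/27)
  -9s^2 - 28s - 3 = ((729/280)s + 81/280)(-(280/81)s - 280/27) + (0)
Last nonzero remainder: -(280/81)s - 280/27. Dividing through by -280/81 gives the monic gcd s + 3.

3 + s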